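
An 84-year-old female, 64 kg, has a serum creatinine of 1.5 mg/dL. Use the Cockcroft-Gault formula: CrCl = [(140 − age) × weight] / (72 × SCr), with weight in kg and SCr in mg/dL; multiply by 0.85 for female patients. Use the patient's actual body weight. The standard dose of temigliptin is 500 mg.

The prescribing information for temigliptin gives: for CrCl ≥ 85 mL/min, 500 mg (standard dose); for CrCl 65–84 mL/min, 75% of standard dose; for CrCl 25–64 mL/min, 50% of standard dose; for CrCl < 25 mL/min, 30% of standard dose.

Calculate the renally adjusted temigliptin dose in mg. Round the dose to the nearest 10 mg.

250 mg

CrCl = (140 − 84) × 64 / (72 × 1.5) × 0.85 = 3584.0 / 108.00 × 0.85 ≈ 28.2 mL/min
CrCl ≈ 28 mL/min → bracket 25–64 mL/min.
50% of 500 mg = 250 mg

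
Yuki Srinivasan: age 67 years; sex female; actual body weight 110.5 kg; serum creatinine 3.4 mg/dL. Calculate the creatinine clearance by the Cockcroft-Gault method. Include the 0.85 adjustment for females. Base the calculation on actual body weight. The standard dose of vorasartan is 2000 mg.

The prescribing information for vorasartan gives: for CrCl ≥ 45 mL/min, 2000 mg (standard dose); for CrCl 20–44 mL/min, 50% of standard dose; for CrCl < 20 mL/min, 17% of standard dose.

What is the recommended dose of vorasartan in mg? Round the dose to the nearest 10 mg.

CrCl = (140 − 67) × 110.5 / (72 × 3.4) × 0.85 = 8066.5 / 244.80 × 0.85 ≈ 28.0 mL/min
CrCl ≈ 28 mL/min → bracket 20–44 mL/min.
50% of 2000 mg = 1000 mg

1000 mg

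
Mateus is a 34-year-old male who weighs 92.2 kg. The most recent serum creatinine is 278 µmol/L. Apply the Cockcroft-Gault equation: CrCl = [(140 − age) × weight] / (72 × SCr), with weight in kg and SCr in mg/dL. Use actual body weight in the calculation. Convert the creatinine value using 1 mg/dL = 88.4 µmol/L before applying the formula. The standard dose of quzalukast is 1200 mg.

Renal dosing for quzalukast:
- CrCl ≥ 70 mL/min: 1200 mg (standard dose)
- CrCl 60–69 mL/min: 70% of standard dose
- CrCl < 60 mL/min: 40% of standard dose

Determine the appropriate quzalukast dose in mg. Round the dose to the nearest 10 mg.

480 mg

SCr = 278 / 88.4 = 3.145 mg/dL
CrCl = (140 − 34) × 92.2 / (72 × 3.145) = 9773.2 / 226.44 ≈ 43.2 mL/min
CrCl ≈ 43 mL/min → bracket < 60 mL/min.
40% of 1200 mg = 480 mg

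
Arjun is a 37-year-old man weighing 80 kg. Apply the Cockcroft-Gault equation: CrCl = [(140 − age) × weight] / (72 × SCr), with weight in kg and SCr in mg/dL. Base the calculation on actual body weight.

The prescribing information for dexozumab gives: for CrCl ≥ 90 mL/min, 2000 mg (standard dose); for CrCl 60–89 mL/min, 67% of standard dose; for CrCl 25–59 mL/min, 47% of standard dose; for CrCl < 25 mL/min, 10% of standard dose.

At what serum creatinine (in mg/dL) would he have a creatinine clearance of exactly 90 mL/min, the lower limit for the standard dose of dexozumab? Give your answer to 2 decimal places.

Standard dose requires CrCl ≥ 90 mL/min.
Set (140 − 37) × 80 / (72 × SCr) = 90
SCr = (140 − 37) × 80 / (72 × 90) = 1.272 mg/dL

1.27 mg/dL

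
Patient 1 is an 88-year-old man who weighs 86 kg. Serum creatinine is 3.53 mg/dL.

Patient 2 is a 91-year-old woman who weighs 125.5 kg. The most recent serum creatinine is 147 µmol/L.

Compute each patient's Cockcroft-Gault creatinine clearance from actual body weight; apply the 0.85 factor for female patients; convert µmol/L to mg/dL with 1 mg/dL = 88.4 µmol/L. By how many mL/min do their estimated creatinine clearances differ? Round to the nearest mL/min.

26 mL/min

Patient 1: CrCl = (140 − 88) × 86 / (72 × 3.53) = 4472.0 / 254.16 ≈ 17.6 mL/min
Patient 2: SCr = 147 / 88.4 = 1.663 mg/dL
Patient 2: CrCl = (140 − 91) × 125.5 / (72 × 1.663) × 0.85 = 6149.5 / 119.74 × 0.85 ≈ 43.7 mL/min
|17.6 − 43.7| = 26.1 mL/min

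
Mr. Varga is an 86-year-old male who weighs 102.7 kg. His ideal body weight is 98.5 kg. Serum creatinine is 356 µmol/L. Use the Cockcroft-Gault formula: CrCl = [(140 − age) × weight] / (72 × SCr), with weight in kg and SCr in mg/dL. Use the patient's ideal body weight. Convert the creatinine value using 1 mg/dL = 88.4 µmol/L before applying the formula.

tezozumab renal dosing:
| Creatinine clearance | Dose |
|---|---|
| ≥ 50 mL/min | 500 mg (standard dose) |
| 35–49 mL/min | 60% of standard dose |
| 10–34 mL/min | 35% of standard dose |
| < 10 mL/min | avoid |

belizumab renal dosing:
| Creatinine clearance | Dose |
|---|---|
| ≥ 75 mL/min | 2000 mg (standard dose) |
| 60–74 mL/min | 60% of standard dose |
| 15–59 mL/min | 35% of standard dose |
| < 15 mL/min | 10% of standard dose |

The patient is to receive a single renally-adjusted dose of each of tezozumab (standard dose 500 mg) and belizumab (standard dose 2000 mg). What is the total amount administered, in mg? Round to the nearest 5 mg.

875 mg

SCr = 356 / 88.4 = 4.027 mg/dL
CrCl = (140 − 86) × 98.5 / (72 × 4.027) = 5319.0 / 289.94 ≈ 18.3 mL/min
CrCl ≈ 18 mL/min.
tezozumab: 10–34 mL/min → 35% of 500 mg = 175 mg.
belizumab: 15–59 mL/min → 35% of 2000 mg = 700 mg.
Total = 175 + 700 = 875 mg.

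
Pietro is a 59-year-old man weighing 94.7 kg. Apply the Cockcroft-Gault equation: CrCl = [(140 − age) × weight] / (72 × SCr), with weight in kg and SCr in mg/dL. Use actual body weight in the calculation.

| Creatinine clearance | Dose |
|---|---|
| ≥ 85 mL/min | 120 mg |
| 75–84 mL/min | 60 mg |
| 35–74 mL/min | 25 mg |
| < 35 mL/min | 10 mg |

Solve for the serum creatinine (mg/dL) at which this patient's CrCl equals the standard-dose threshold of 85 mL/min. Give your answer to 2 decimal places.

Standard dose requires CrCl ≥ 85 mL/min.
Set (140 − 59) × 94.7 / (72 × SCr) = 85
SCr = (140 − 59) × 94.7 / (72 × 85) = 1.253 mg/dL

1.25 mg/dL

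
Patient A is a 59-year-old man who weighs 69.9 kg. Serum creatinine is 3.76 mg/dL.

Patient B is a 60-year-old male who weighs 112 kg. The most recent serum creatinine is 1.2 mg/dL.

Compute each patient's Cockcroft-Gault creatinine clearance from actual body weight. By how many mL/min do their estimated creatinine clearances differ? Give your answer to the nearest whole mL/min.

Patient A: CrCl = (140 − 59) × 69.9 / (72 × 3.76) = 5661.9 / 270.72 ≈ 20.9 mL/min
Patient B: CrCl = (140 − 60) × 112 / (72 × 1.2) = 8960.0 / 86.40 ≈ 103.7 mL/min
|20.9 − 103.7| = 82.8 mL/min

83 mL/min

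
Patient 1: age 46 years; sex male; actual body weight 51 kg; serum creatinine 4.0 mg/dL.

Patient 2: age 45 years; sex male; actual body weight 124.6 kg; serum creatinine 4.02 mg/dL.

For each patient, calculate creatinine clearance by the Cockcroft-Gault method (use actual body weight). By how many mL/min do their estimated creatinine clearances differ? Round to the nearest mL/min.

24 mL/min

Patient 1: CrCl = (140 − 46) × 51 / (72 × 4) = 4794.0 / 288.00 ≈ 16.6 mL/min
Patient 2: CrCl = (140 − 45) × 124.6 / (72 × 4.02) = 11837.0 / 289.44 ≈ 40.9 mL/min
|16.6 − 40.9| = 24.3 mL/min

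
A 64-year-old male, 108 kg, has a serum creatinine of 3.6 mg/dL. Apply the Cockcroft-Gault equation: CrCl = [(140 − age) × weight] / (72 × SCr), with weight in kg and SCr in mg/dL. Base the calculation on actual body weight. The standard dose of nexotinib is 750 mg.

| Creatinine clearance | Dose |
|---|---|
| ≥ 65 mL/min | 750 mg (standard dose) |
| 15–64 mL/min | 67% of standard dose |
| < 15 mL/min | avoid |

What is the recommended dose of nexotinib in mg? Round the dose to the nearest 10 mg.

CrCl = (140 − 64) × 108 / (72 × 3.6) = 8208.0 / 259.20 ≈ 31.7 mL/min
CrCl ≈ 32 mL/min → bracket 15–64 mL/min.
67% of 750 mg = 502.5 mg → 500 mg

500 mg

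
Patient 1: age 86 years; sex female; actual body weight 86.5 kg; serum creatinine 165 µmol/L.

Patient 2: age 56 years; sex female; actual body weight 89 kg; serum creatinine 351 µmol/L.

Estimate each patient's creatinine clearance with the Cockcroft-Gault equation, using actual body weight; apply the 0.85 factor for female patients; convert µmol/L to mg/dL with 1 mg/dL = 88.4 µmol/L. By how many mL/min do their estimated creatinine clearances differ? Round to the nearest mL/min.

7 mL/min

Patient 1: SCr = 165 / 88.4 = 1.867 mg/dL
Patient 1: CrCl = (140 − 86) × 86.5 / (72 × 1.867) × 0.85 = 4671.0 / 134.42 × 0.85 ≈ 29.5 mL/min
Patient 2: SCr = 351 / 88.4 = 3.971 mg/dL
Patient 2: CrCl = (140 − 56) × 89 / (72 × 3.971) × 0.85 = 7476.0 / 285.91 × 0.85 ≈ 22.2 mL/min
|29.5 − 22.2| = 7.3 mL/min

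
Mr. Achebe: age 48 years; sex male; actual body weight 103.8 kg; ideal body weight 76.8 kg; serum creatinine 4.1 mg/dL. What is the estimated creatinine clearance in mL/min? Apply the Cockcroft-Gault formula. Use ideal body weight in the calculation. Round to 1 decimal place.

CrCl = (140 − 48) × 76.8 / (72 × 4.1) = 7065.6 / 295.20 ≈ 23.9 mL/min

23.9 mL/min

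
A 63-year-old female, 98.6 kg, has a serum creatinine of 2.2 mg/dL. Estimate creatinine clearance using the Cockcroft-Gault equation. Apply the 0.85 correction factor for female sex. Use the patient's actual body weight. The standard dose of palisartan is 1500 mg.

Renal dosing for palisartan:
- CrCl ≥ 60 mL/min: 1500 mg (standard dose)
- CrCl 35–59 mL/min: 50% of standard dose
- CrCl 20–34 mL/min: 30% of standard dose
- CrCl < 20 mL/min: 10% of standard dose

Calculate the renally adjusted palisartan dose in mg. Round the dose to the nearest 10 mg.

750 mg

CrCl = (140 − 63) × 98.6 / (72 × 2.2) × 0.85 = 7592.2 / 158.40 × 0.85 ≈ 40.7 mL/min
CrCl ≈ 41 mL/min → bracket 35–59 mL/min.
50% of 1500 mg = 750 mg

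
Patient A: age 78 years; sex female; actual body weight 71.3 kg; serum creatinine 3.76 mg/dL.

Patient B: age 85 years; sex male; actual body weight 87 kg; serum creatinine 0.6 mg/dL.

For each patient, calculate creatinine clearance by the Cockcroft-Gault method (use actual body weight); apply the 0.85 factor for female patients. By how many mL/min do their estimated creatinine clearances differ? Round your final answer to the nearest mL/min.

Patient A: CrCl = (140 − 78) × 71.3 / (72 × 3.76) × 0.85 = 4420.6 / 270.72 × 0.85 ≈ 13.9 mL/min
Patient B: CrCl = (140 − 85) × 87 / (72 × 0.6) = 4785.0 / 43.20 ≈ 110.8 mL/min
|13.9 − 110.8| = 96.9 mL/min

97 mL/min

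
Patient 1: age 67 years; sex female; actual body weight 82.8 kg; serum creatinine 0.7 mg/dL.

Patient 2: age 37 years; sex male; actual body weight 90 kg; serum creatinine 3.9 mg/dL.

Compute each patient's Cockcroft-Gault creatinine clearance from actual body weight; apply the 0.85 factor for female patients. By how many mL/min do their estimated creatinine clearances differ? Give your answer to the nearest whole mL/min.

69 mL/min

Patient 1: CrCl = (140 − 67) × 82.8 / (72 × 0.7) × 0.85 = 6044.4 / 50.40 × 0.85 ≈ 101.9 mL/min
Patient 2: CrCl = (140 − 37) × 90 / (72 × 3.9) = 9270.0 / 280.80 ≈ 33.0 mL/min
|101.9 − 33.0| = 68.9 mL/min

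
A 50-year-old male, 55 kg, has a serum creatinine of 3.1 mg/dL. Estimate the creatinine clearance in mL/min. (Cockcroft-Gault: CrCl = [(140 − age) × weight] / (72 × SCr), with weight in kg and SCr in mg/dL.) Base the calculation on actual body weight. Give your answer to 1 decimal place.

CrCl = (140 − 50) × 55 / (72 × 3.1) = 4950.0 / 223.20 ≈ 22.2 mL/min

22.2 mL/min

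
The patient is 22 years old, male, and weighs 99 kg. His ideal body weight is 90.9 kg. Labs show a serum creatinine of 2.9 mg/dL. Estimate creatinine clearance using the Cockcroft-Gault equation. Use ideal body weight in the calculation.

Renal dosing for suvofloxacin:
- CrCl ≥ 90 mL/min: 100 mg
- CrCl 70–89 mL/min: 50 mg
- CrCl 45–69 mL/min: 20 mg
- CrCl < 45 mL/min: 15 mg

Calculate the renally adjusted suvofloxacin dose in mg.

20 mg

CrCl = (140 − 22) × 90.9 / (72 × 2.9) = 10726.2 / 208.80 ≈ 51.4 mL/min
CrCl ≈ 51 mL/min → bracket 45–69 mL/min.
Dose for this bracket: 20 mg.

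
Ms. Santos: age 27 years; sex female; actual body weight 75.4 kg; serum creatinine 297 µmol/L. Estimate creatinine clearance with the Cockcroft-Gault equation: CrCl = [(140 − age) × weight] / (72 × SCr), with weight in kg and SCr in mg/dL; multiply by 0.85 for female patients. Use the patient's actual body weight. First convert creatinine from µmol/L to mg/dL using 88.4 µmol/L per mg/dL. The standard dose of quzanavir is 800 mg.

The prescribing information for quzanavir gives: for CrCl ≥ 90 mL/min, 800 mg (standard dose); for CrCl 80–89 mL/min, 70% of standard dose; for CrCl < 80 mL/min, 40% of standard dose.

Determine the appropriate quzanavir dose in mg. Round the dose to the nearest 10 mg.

320 mg

SCr = 297 / 88.4 = 3.36 mg/dL
CrCl = (140 − 27) × 75.4 / (72 × 3.36) × 0.85 = 8520.2 / 241.92 × 0.85 ≈ 29.9 mL/min
CrCl ≈ 30 mL/min → bracket < 80 mL/min.
40% of 800 mg = 320 mg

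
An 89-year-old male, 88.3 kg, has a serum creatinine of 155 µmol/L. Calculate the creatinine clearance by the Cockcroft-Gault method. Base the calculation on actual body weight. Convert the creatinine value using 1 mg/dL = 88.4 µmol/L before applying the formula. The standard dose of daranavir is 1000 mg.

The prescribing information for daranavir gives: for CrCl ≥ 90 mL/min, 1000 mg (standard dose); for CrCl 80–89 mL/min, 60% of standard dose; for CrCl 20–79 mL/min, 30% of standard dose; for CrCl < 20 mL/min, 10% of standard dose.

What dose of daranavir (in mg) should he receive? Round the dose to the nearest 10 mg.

300 mg

SCr = 155 / 88.4 = 1.753 mg/dL
CrCl = (140 − 89) × 88.3 / (72 × 1.753) = 4503.3 / 126.22 ≈ 35.7 mL/min
CrCl ≈ 36 mL/min → bracket 20–79 mL/min.
30% of 1000 mg = 300 mg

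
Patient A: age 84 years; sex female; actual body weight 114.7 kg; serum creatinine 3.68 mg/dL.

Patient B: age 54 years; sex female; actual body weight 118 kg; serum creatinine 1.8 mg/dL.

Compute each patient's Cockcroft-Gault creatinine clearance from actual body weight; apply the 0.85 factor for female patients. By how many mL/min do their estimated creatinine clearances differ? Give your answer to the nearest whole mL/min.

Patient A: CrCl = (140 − 84) × 114.7 / (72 × 3.68) × 0.85 = 6423.2 / 264.96 × 0.85 ≈ 20.6 mL/min
Patient B: CrCl = (140 − 54) × 118 / (72 × 1.8) × 0.85 = 10148.0 / 129.60 × 0.85 ≈ 66.6 mL/min
|20.6 − 66.6| = 46.0 mL/min

46 mL/min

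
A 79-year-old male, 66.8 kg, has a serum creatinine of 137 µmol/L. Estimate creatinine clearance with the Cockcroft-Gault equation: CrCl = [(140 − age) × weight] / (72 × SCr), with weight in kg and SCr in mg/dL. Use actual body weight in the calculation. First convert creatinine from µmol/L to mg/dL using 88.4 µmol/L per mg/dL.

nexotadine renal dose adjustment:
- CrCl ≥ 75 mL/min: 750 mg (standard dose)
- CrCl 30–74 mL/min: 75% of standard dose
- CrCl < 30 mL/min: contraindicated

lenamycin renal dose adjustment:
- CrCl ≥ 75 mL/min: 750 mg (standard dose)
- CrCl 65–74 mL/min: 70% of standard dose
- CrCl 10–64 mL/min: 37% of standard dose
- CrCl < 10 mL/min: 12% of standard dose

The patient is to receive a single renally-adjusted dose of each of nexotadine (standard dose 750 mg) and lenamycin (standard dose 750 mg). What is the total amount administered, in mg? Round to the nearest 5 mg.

840 mg

SCr = 137 / 88.4 = 1.55 mg/dL
CrCl = (140 − 79) × 66.8 / (72 × 1.55) = 4074.8 / 111.60 ≈ 36.5 mL/min
CrCl ≈ 37 mL/min.
nexotadine: 30–74 mL/min → 75% of 750 mg = 562.5 mg.
lenamycin: 10–64 mL/min → 37% of 750 mg = 277.5 mg.
Total = 562.5 + 277.5 = 840 mg.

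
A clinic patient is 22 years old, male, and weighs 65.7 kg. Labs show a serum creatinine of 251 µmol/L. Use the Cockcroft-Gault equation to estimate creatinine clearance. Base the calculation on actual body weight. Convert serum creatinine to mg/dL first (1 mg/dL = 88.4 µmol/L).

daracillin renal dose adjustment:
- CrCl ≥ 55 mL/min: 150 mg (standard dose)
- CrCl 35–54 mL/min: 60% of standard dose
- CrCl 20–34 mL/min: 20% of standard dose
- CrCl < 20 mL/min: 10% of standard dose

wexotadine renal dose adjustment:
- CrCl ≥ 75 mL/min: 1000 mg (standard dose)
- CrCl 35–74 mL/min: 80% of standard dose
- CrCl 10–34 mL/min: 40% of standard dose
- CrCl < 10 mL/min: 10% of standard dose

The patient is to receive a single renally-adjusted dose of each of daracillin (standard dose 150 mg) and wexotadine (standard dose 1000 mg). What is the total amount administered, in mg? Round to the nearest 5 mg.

890 mg

SCr = 251 / 88.4 = 2.839 mg/dL
CrCl = (140 − 22) × 65.7 / (72 × 2.839) = 7752.6 / 204.41 ≈ 37.9 mL/min
CrCl ≈ 38 mL/min.
daracillin: 35–54 mL/min → 60% of 150 mg = 90 mg.
wexotadine: 35–74 mL/min → 80% of 1000 mg = 800 mg.
Total = 90 + 800 = 890 mg.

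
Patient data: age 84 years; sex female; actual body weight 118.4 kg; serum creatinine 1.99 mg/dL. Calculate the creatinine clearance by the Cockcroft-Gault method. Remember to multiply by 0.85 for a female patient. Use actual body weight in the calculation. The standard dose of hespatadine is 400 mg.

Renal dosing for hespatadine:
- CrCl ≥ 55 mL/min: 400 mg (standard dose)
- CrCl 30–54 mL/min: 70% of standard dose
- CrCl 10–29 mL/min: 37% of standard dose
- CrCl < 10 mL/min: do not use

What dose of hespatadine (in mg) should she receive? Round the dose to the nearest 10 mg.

CrCl = (140 − 84) × 118.4 / (72 × 1.99) × 0.85 = 6630.4 / 143.28 × 0.85 ≈ 39.3 mL/min
CrCl ≈ 39 mL/min → bracket 30–54 mL/min.
70% of 400 mg = 280 mg

280 mg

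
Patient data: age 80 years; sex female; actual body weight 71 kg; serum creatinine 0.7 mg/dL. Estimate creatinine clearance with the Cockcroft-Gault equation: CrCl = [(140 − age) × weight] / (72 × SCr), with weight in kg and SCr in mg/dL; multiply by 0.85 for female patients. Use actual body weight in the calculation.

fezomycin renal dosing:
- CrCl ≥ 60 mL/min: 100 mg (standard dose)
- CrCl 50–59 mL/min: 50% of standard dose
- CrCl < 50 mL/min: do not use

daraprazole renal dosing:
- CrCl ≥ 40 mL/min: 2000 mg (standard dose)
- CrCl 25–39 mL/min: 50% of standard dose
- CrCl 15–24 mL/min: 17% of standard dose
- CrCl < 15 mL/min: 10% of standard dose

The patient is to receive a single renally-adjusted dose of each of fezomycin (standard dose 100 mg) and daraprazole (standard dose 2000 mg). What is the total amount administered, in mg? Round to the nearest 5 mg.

CrCl = (140 − 80) × 71 / (72 × 0.7) × 0.85 = 4260.0 / 50.40 × 0.85 ≈ 71.8 mL/min
CrCl ≈ 72 mL/min.
fezomycin: ≥ 60 mL/min → 100% of 100 mg = 100 mg.
daraprazole: ≥ 40 mL/min → 100% of 2000 mg = 2000 mg.
Total = 100 + 2000 = 2100 mg.

2100 mg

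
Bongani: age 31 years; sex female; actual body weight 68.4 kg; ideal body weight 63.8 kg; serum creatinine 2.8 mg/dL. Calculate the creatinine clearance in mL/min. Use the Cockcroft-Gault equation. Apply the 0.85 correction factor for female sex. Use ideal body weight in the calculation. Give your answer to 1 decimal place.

29.3 mL/min

CrCl = (140 − 31) × 63.8 / (72 × 2.8) × 0.85 = 6954.2 / 201.60 × 0.85 ≈ 29.3 mL/min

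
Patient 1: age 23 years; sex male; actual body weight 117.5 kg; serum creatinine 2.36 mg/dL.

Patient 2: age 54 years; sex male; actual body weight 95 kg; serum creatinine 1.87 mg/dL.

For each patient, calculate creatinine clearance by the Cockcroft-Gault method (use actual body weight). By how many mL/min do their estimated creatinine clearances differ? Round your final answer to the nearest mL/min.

20 mL/min

Patient 1: CrCl = (140 − 23) × 117.5 / (72 × 2.36) = 13747.5 / 169.92 ≈ 80.9 mL/min
Patient 2: CrCl = (140 − 54) × 95 / (72 × 1.87) = 8170.0 / 134.64 ≈ 60.7 mL/min
|80.9 − 60.7| = 20.2 mL/min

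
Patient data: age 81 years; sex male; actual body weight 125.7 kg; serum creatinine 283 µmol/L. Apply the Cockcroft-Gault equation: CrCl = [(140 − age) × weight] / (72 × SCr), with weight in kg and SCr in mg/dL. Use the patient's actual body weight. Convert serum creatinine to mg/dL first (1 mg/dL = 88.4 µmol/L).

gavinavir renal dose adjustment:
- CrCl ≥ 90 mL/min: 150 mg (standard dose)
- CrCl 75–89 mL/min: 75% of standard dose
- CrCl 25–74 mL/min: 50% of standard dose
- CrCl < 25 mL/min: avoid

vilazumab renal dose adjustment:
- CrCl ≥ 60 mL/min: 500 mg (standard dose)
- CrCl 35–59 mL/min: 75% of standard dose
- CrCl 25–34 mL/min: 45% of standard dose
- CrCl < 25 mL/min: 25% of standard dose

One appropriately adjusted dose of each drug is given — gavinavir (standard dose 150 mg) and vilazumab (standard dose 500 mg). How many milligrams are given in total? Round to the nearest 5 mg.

300 mg

SCr = 283 / 88.4 = 3.201 mg/dL
CrCl = (140 − 81) × 125.7 / (72 × 3.201) = 7416.3 / 230.47 ≈ 32.2 mL/min
CrCl ≈ 32 mL/min.
gavinavir: 25–74 mL/min → 50% of 150 mg = 75 mg.
vilazumab: 25–34 mL/min → 45% of 500 mg = 225 mg.
Total = 75 + 225 = 300 mg.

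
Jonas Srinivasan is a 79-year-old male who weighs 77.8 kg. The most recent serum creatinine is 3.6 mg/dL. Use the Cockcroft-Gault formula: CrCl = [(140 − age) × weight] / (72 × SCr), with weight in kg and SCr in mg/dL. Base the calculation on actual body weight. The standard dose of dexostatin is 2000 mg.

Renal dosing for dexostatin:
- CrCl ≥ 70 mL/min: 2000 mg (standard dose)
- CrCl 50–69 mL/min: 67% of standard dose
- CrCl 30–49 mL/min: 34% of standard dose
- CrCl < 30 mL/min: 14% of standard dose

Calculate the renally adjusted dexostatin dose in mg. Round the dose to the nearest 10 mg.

CrCl = (140 − 79) × 77.8 / (72 × 3.6) = 4745.8 / 259.20 ≈ 18.3 mL/min
CrCl ≈ 18 mL/min → bracket < 30 mL/min.
14% of 2000 mg = 280 mg

280 mg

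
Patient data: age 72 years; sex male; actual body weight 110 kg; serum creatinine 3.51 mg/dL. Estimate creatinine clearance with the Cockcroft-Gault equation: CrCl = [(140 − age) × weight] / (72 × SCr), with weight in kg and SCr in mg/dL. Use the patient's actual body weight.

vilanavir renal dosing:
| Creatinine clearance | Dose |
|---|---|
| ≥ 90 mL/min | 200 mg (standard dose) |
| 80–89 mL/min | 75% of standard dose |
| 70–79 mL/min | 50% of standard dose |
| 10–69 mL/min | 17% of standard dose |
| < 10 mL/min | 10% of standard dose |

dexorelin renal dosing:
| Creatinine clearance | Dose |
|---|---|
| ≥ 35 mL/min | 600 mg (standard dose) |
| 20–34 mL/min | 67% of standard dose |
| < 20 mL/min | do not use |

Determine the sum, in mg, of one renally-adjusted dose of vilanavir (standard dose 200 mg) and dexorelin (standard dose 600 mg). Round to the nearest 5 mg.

CrCl = (140 − 72) × 110 / (72 × 3.51) = 7480.0 / 252.72 ≈ 29.6 mL/min
CrCl ≈ 30 mL/min.
vilanavir: 10–69 mL/min → 17% of 200 mg = 34 mg.
dexorelin: 20–34 mL/min → 67% of 600 mg = 402 mg.
Total = 34 + 402 = 436 mg.

435 mg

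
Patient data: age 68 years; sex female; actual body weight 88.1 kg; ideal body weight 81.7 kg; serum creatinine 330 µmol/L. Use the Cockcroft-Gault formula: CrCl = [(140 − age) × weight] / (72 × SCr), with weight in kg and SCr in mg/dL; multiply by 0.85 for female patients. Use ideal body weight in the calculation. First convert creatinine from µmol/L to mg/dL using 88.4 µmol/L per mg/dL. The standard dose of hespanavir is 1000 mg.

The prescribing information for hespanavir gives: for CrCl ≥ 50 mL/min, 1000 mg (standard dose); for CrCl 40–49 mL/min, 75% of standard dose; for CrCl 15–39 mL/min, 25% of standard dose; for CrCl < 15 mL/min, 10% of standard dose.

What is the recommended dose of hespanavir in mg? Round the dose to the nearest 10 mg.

250 mg

SCr = 330 / 88.4 = 3.733 mg/dL
CrCl = (140 − 68) × 81.7 / (72 × 3.733) × 0.85 = 5882.4 / 268.78 × 0.85 ≈ 18.6 mL/min
CrCl ≈ 19 mL/min → bracket 15–39 mL/min.
25% of 1000 mg = 250 mg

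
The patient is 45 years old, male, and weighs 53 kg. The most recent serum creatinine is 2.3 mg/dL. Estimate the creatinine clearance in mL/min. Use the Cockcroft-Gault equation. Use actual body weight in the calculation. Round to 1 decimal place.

CrCl = (140 − 45) × 53 / (72 × 2.3) = 5035.0 / 165.60 ≈ 30.4 mL/min

30.4 mL/min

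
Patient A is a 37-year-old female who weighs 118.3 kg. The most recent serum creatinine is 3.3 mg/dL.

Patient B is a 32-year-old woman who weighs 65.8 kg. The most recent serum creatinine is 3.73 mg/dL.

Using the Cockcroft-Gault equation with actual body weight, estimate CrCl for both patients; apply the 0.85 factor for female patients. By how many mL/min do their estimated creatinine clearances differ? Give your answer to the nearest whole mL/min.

21 mL/min

Patient A: CrCl = (140 − 37) × 118.3 / (72 × 3.3) × 0.85 = 12184.9 / 237.60 × 0.85 ≈ 43.6 mL/min
Patient B: CrCl = (140 − 32) × 65.8 / (72 × 3.73) × 0.85 = 7106.4 / 268.56 × 0.85 ≈ 22.5 mL/min
|43.6 − 22.5| = 21.1 mL/min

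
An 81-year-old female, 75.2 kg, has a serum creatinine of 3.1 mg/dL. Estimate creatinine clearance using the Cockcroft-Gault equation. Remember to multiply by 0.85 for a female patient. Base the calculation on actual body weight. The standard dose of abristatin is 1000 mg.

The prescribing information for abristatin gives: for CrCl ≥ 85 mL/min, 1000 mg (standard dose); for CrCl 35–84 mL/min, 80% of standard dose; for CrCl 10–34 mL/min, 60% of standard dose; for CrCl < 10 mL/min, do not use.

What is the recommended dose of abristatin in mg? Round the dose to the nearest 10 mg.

600 mg

CrCl = (140 − 81) × 75.2 / (72 × 3.1) × 0.85 = 4436.8 / 223.20 × 0.85 ≈ 16.9 mL/min
CrCl ≈ 17 mL/min → bracket 10–34 mL/min.
60% of 1000 mg = 600 mg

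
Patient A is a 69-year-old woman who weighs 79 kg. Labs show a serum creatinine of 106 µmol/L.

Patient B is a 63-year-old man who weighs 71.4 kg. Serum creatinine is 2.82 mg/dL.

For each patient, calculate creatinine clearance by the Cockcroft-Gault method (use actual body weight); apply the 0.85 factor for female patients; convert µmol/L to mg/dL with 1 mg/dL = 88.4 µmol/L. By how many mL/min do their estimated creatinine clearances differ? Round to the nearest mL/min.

Patient A: SCr = 106 / 88.4 = 1.199 mg/dL
Patient A: CrCl = (140 − 69) × 79 / (72 × 1.199) × 0.85 = 5609.0 / 86.33 × 0.85 ≈ 55.2 mL/min
Patient B: CrCl = (140 − 63) × 71.4 / (72 × 2.82) = 5497.8 / 203.04 ≈ 27.1 mL/min
|55.2 − 27.1| = 28.1 mL/min

28 mL/min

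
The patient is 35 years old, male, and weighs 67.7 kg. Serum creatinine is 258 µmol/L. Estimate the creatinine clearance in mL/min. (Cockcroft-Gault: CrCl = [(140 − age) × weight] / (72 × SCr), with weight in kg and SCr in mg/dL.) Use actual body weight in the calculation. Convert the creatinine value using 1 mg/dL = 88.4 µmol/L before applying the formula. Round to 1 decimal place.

SCr = 258 / 88.4 = 2.919 mg/dL
CrCl = (140 − 35) × 67.7 / (72 × 2.919) = 7108.5 / 210.17 ≈ 33.8 mL/min

33.8 mL/min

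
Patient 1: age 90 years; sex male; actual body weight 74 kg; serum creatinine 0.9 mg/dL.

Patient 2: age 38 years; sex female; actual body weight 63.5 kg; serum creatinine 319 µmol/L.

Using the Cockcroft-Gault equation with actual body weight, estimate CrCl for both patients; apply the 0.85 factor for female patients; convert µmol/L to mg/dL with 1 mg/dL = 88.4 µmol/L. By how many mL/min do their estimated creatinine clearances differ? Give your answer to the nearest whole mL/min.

Patient 1: CrCl = (140 − 90) × 74 / (72 × 0.9) = 3700.0 / 64.80 ≈ 57.1 mL/min
Patient 2: SCr = 319 / 88.4 = 3.609 mg/dL
Patient 2: CrCl = (140 − 38) × 63.5 / (72 × 3.609) × 0.85 = 6477.0 / 259.85 × 0.85 ≈ 21.2 mL/min
|57.1 − 21.2| = 35.9 mL/min

36 mL/min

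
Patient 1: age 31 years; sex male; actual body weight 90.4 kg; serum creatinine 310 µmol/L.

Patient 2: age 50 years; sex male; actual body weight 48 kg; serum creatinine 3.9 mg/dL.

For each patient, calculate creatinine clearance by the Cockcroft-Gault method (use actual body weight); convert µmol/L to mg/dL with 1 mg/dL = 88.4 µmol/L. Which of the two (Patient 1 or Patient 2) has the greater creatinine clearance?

Patient 1: SCr = 310 / 88.4 = 3.507 mg/dL
Patient 1: CrCl = (140 − 31) × 90.4 / (72 × 3.507) = 9853.6 / 252.50 ≈ 39.0 mL/min
Patient 2: CrCl = (140 − 50) × 48 / (72 × 3.9) = 4320.0 / 280.80 ≈ 15.4 mL/min
39.0 vs 15.4 mL/min → Patient 1 is higher.

Patient 1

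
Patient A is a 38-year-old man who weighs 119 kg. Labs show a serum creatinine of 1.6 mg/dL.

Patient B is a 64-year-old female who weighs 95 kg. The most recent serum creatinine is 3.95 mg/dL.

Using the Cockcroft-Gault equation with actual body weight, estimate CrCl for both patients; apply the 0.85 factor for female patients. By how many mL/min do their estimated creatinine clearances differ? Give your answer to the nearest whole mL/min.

84 mL/min

Patient A: CrCl = (140 − 38) × 119 / (72 × 1.6) = 12138.0 / 115.20 ≈ 105.4 mL/min
Patient B: CrCl = (140 − 64) × 95 / (72 × 3.95) × 0.85 = 7220.0 / 284.40 × 0.85 ≈ 21.6 mL/min
|105.4 − 21.6| = 83.8 mL/min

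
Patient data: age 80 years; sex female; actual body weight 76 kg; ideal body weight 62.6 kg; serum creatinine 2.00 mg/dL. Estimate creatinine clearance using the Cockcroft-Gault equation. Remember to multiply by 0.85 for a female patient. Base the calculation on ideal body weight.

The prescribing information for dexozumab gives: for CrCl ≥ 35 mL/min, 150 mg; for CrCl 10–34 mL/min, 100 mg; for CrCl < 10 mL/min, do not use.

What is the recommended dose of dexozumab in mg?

100 mg

CrCl = (140 − 80) × 62.6 / (72 × 2) × 0.85 = 3756.0 / 144.00 × 0.85 ≈ 22.2 mL/min
CrCl ≈ 22 mL/min → bracket 10–34 mL/min.
Dose for this bracket: 100 mg.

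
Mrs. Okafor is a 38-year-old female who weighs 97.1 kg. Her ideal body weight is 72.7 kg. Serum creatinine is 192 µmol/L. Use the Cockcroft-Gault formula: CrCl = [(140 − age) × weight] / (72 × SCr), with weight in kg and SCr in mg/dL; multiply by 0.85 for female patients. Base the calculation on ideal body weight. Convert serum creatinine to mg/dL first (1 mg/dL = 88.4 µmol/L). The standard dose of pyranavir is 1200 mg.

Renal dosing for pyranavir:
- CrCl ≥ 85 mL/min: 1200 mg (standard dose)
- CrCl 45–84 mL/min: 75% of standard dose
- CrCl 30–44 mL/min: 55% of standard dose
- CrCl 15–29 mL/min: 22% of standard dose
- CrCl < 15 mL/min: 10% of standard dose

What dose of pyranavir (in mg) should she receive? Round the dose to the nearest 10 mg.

660 mg

SCr = 192 / 88.4 = 2.172 mg/dL
CrCl = (140 − 38) × 72.7 / (72 × 2.172) × 0.85 = 7415.4 / 156.38 × 0.85 ≈ 40.3 mL/min
CrCl ≈ 40 mL/min → bracket 30–44 mL/min.
55% of 1200 mg = 660 mg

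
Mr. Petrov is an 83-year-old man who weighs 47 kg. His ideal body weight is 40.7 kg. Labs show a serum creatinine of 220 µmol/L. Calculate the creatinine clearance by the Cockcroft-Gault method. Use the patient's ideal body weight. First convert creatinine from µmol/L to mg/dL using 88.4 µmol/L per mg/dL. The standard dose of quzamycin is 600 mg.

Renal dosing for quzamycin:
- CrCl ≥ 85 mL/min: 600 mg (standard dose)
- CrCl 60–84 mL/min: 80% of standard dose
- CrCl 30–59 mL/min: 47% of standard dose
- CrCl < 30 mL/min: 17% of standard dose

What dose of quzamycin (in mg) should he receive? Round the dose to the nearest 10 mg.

100 mg

SCr = 220 / 88.4 = 2.489 mg/dL
CrCl = (140 − 83) × 40.7 / (72 × 2.489) = 2319.9 / 179.21 ≈ 12.9 mL/min
CrCl ≈ 13 mL/min → bracket < 30 mL/min.
17% of 600 mg = 102 mg → 100 mg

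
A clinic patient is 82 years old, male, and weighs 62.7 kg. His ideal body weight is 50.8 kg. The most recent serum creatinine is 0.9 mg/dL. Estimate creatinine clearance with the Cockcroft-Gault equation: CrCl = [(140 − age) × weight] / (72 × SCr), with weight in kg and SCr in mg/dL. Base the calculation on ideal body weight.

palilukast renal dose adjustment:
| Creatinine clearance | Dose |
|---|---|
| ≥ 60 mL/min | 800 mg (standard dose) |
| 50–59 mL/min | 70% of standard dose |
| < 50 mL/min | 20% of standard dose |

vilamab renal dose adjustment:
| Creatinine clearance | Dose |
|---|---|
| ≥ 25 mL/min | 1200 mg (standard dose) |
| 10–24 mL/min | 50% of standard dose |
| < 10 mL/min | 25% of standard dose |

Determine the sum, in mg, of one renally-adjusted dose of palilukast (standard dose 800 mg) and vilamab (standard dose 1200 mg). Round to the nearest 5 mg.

1360 mg

CrCl = (140 − 82) × 50.8 / (72 × 0.9) = 2946.4 / 64.80 ≈ 45.5 mL/min
CrCl ≈ 45 mL/min.
palilukast: < 50 mL/min → 20% of 800 mg = 160 mg.
vilamab: ≥ 25 mL/min → 100% of 1200 mg = 1200 mg.
Total = 160 + 1200 = 1360 mg.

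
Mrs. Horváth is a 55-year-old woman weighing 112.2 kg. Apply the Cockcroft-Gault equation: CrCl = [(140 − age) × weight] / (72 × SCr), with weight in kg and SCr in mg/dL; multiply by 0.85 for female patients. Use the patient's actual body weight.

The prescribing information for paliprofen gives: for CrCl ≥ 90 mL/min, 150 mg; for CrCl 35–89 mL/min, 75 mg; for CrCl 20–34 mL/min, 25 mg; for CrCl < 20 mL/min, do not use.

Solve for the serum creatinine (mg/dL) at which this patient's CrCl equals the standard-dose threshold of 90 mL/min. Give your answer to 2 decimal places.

1.25 mg/dL

Standard dose requires CrCl ≥ 90 mL/min.
Set (140 − 55) × 112.2 × 0.85 / (72 × SCr) = 90
SCr = (140 − 55) × 112.2 × 0.85 / (72 × 90) = 1.251 mg/dL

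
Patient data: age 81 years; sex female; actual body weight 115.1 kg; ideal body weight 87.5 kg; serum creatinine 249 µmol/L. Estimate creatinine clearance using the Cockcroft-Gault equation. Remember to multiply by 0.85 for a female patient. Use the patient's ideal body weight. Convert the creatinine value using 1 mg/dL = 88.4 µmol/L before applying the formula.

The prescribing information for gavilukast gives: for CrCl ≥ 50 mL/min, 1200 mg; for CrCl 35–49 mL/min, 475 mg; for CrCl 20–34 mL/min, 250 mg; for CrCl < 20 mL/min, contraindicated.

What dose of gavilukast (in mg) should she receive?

SCr = 249 / 88.4 = 2.817 mg/dL
CrCl = (140 − 81) × 87.5 / (72 × 2.817) × 0.85 = 5162.5 / 202.82 × 0.85 ≈ 21.6 mL/min
CrCl ≈ 22 mL/min → bracket 20–34 mL/min.
Dose for this bracket: 250 mg.

250 mg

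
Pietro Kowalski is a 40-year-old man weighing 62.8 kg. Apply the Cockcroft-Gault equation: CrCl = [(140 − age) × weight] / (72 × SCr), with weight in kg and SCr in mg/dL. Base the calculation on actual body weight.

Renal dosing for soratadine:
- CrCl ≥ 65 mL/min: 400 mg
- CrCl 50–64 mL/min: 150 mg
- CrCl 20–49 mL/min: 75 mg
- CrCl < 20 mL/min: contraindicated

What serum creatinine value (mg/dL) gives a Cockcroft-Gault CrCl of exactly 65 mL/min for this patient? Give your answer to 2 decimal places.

Standard dose requires CrCl ≥ 65 mL/min.
Set (140 − 40) × 62.8 / (72 × SCr) = 65
SCr = (140 − 40) × 62.8 / (72 × 65) = 1.342 mg/dL

1.34 mg/dL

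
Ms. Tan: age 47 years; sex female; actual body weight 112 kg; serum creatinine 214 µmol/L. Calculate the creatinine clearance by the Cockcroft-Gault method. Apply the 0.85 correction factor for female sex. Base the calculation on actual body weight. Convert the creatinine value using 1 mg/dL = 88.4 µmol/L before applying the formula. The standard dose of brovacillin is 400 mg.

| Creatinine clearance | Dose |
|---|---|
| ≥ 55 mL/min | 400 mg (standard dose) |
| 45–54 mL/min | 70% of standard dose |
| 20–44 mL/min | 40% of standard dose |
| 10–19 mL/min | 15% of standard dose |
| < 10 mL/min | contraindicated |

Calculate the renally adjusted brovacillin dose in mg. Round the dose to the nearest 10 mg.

SCr = 214 / 88.4 = 2.421 mg/dL
CrCl = (140 − 47) × 112 / (72 × 2.421) × 0.85 = 10416.0 / 174.31 × 0.85 ≈ 50.8 mL/min
CrCl ≈ 51 mL/min → bracket 45–54 mL/min.
70% of 400 mg = 280 mg

280 mg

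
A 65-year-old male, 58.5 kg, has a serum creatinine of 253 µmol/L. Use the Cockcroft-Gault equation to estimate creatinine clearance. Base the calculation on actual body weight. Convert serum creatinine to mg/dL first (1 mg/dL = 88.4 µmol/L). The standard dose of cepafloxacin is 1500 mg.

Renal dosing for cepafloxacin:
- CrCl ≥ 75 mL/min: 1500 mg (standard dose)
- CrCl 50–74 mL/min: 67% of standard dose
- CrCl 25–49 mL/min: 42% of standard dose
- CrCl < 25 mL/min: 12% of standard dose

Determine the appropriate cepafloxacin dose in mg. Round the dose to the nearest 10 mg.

SCr = 253 / 88.4 = 2.862 mg/dL
CrCl = (140 − 65) × 58.5 / (72 × 2.862) = 4387.5 / 206.06 ≈ 21.3 mL/min
CrCl ≈ 21 mL/min → bracket < 25 mL/min.
12% of 1500 mg = 180 mg

180 mg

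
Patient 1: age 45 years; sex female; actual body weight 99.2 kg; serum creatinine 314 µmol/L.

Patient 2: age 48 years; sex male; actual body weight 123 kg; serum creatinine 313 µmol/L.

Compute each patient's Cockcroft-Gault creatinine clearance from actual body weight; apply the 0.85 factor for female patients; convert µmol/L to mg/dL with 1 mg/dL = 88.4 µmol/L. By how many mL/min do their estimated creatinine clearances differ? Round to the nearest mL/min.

13 mL/min

Patient 1: SCr = 314 / 88.4 = 3.552 mg/dL
Patient 1: CrCl = (140 − 45) × 99.2 / (72 × 3.552) × 0.85 = 9424.0 / 255.74 × 0.85 ≈ 31.3 mL/min
Patient 2: SCr = 313 / 88.4 = 3.541 mg/dL
Patient 2: CrCl = (140 − 48) × 123 / (72 × 3.541) = 11316.0 / 254.95 ≈ 44.4 mL/min
|31.3 − 44.4| = 13.1 mL/min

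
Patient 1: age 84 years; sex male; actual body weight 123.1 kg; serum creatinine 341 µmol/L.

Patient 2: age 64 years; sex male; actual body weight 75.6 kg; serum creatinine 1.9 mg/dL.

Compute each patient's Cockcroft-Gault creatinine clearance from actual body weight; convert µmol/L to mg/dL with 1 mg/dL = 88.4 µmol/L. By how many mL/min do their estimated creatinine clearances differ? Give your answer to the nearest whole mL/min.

17 mL/min

Patient 1: SCr = 341 / 88.4 = 3.857 mg/dL
Patient 1: CrCl = (140 − 84) × 123.1 / (72 × 3.857) = 6893.6 / 277.70 ≈ 24.8 mL/min
Patient 2: CrCl = (140 − 64) × 75.6 / (72 × 1.9) = 5745.6 / 136.80 ≈ 42.0 mL/min
|24.8 − 42.0| = 17.2 mL/min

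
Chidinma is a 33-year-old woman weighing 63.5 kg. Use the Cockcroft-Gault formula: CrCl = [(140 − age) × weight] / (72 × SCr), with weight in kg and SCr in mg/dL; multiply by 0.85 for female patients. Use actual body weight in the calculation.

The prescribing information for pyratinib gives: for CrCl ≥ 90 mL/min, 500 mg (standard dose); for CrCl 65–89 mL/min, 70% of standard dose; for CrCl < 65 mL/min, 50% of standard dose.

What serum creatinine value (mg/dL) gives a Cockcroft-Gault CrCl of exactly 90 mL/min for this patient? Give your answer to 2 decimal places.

0.89 mg/dL

Standard dose requires CrCl ≥ 90 mL/min.
Set (140 − 33) × 63.5 × 0.85 / (72 × SCr) = 90
SCr = (140 − 33) × 63.5 × 0.85 / (72 × 90) = 0.891 mg/dL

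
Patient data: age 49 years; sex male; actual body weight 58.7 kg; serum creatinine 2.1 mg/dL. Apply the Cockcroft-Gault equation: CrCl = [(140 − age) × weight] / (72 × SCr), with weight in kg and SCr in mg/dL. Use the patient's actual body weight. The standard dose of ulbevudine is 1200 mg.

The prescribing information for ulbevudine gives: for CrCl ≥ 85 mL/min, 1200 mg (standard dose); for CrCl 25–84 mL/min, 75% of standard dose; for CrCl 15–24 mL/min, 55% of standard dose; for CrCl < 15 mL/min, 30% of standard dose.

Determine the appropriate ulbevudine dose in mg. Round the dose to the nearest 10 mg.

900 mg

CrCl = (140 − 49) × 58.7 / (72 × 2.1) = 5341.7 / 151.20 ≈ 35.3 mL/min
CrCl ≈ 35 mL/min → bracket 25–84 mL/min.
75% of 1200 mg = 900 mg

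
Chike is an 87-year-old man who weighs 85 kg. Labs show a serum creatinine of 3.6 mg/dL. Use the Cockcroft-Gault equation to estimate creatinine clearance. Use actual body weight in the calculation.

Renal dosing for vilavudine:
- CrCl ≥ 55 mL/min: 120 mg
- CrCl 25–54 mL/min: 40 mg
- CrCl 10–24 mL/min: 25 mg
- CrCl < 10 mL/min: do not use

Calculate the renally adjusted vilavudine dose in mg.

CrCl = (140 − 87) × 85 / (72 × 3.6) = 4505.0 / 259.20 ≈ 17.4 mL/min
CrCl ≈ 17 mL/min → bracket 10–24 mL/min.
Dose for this bracket: 25 mg.

25 mg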